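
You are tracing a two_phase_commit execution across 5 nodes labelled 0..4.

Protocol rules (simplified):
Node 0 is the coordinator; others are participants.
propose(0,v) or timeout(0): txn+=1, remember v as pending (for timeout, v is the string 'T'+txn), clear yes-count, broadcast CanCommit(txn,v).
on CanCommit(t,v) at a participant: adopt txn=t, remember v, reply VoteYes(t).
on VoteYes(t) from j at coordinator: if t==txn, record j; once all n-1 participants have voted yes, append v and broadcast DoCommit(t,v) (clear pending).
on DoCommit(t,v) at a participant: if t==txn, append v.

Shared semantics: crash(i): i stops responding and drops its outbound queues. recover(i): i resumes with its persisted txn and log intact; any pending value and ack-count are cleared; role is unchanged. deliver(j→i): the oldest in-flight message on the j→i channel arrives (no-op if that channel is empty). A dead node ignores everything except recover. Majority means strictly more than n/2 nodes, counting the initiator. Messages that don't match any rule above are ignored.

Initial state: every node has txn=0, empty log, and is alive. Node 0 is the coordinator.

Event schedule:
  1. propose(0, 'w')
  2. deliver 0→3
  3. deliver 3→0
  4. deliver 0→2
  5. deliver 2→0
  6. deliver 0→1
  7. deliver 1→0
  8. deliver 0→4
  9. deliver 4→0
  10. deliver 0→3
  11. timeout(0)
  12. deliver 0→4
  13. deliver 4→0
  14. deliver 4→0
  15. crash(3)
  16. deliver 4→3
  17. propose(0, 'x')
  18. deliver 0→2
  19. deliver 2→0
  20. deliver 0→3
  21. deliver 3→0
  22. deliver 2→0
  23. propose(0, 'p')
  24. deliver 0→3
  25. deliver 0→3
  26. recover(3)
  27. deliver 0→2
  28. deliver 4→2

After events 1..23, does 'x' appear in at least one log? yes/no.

no

e1 propose(0,'w'): 0[coor,t=1,-]
e2 deliver 0→3: 3[part,t=1,-]
e3 deliver 3→0: ·
e4 deliver 0→2: 2[part,t=1,-]
e5 deliver 2→0: ·
e6 deliver 0→1: 1[part,t=1,-]
e7 deliver 1→0: ·
e8 deliver 0→4: 4[part,t=1,-]
e9 deliver 4→0: 0[coor,t=1,w]
e10 deliver 0→3: 3[part,t=1,w]
e11 timeout(0): 0[coor,t=2,w]
e12 deliver 0→4: 4[part,t=1,w]
e13 deliver 4→0: ·
e14 deliver 4→0: ·
e15 crash(3): 3[✗part,t=1,w]
e16 deliver 4→3: ·
e17 propose(0,'x'): 0[coor,t=3,w]
e18 deliver 0→2: 2[part,t=1,w]
e19 deliver 2→0: ·
e20 deliver 0→3: ·
e21 deliver 3→0: ·
e22 deliver 2→0: ·
e23 propose(0,'p'): 0[coor,t=4,w]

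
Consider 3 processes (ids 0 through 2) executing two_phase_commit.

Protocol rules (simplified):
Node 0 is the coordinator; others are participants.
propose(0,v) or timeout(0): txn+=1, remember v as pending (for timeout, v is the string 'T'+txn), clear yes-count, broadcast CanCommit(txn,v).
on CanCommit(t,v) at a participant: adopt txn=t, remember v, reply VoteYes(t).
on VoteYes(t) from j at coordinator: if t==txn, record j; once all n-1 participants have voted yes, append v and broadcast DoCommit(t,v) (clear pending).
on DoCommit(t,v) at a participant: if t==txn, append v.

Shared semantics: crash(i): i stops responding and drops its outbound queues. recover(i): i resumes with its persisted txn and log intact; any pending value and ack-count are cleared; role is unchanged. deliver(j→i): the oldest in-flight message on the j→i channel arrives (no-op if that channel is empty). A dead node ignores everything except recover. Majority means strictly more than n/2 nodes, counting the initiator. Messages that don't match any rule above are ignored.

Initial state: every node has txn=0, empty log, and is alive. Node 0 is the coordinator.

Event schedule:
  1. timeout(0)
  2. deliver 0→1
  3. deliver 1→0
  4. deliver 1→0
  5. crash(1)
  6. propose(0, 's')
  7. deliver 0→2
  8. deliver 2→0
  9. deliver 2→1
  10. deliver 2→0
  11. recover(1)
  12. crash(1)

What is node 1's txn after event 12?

1

after 1 — timeout(0): n0:coor/t1/[-]
after 2 — deliver 0→1: n1:part/t1/[-]
after 3 — deliver 1→0: ·
after 4 — deliver 1→0: ·
after 5 — crash(1): n1:✗part/t1/[-]
after 6 — propose(0,'s'): n0:coor/t2/[-]
after 7 — deliver 0→2: n2:part/t1/[-]
after 8 — deliver 2→0: ·
after 9 — deliver 2→1: ·
after 10 — deliver 2→0: ·
after 11 — recover(1): n1:part/t1/[-]
after 12 — crash(1): n1:✗part/t1/[-]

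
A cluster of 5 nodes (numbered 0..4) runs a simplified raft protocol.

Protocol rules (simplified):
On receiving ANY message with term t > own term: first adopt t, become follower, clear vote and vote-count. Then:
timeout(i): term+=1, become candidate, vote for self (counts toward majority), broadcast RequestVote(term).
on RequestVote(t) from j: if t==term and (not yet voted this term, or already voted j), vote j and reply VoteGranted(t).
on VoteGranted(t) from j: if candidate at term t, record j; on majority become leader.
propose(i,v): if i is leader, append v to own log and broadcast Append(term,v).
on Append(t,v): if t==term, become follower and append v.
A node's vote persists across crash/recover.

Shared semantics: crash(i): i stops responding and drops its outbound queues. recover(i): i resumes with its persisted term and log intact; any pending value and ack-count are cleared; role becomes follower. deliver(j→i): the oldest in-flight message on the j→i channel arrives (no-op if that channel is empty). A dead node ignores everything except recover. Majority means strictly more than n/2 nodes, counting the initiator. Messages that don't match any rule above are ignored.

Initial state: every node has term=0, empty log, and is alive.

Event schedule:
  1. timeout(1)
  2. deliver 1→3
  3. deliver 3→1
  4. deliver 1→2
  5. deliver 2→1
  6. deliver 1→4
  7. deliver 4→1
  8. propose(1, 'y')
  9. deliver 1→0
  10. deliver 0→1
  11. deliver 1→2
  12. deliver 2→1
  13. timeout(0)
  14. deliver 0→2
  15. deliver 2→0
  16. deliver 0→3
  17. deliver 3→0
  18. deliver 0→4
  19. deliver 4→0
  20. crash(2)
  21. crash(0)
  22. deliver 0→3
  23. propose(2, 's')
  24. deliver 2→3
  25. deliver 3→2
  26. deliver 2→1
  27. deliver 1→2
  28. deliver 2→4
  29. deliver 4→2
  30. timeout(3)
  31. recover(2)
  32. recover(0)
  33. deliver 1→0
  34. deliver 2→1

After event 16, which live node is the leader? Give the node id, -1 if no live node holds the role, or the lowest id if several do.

step 1 timeout(1): 1={cand,t=1,log=-}
step 2 deliver 1→3: 3={foll,t=1,log=-}
step 3 deliver 3→1: —
step 4 deliver 1→2: 2={foll,t=1,log=-}
step 5 deliver 2→1: 1={lead,t=1,log=-}
step 6 deliver 1→4: 4={foll,t=1,log=-}
step 7 deliver 4→1: —
step 8 propose(1,'y'): 1={lead,t=1,log=y}
step 9 deliver 1→0: 0={foll,t=1,log=-}
step 10 deliver 0→1: —
step 11 deliver 1→2: 2={foll,t=1,log=y}
step 12 deliver 2→1: —
step 13 timeout(0): 0={cand,t=2,log=-}
step 14 deliver 0→2: 2={foll,t=2,log=y}
step 15 deliver 2→0: —
step 16 deliver 0→3: 3={foll,t=2,log=-}

1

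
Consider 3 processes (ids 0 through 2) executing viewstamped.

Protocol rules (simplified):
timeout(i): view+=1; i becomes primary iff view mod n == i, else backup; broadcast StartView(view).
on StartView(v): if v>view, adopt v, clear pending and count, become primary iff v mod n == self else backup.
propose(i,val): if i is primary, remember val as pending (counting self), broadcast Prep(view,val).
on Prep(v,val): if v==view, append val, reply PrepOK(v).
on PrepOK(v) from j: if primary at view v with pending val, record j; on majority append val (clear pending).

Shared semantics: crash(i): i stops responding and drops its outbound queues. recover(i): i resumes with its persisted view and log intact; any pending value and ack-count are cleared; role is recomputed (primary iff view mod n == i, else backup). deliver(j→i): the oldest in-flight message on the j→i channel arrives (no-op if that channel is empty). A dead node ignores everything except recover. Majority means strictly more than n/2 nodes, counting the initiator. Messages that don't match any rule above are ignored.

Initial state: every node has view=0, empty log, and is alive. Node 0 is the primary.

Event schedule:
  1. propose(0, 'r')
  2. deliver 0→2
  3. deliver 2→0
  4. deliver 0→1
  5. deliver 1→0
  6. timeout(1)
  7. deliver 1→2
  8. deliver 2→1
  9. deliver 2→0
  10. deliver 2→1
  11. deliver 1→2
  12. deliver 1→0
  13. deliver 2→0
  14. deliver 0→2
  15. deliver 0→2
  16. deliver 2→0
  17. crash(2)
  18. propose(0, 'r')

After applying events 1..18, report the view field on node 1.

1

e1 propose(0,'r'): ·
e2 deliver 0→2: 2[back,v=0,r]
e3 deliver 2→0: 0[prim,v=0,r]
e4 deliver 0→1: 1[back,v=0,r]
e5 deliver 1→0: ·
e6 timeout(1): 1[prim,v=1,r]
e7 deliver 1→2: 2[back,v=1,r]
e8 deliver 2→1: ·
e9 deliver 2→0: ·
e10 deliver 2→1: ·
e11 deliver 1→2: ·
e12 deliver 1→0: 0[back,v=1,r]
e13 deliver 2→0: ·
e14 deliver 0→2: ·
e15 deliver 0→2: ·
e16 deliver 2→0: ·
e17 crash(2): 2[✗back,v=1,r]
e18 propose(0,'r'): ·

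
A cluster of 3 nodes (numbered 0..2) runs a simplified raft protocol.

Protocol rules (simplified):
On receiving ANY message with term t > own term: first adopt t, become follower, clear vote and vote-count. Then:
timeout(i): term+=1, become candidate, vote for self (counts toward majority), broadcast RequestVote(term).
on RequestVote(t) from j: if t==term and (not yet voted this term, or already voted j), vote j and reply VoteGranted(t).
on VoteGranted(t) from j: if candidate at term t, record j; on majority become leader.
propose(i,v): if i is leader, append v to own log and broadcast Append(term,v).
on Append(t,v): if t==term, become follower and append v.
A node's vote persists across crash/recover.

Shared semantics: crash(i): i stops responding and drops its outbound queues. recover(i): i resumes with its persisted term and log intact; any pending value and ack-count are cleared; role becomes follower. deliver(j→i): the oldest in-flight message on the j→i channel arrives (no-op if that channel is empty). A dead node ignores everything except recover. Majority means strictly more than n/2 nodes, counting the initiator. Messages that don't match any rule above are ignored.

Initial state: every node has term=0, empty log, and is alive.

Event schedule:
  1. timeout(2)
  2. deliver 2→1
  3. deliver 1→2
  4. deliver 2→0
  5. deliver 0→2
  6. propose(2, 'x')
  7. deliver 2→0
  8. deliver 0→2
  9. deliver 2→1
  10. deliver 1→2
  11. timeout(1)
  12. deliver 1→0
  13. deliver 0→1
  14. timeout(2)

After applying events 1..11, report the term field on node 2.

e1 timeout(2): 2[cand,t=1,-]
e2 deliver 2→1: 1[foll,t=1,-]
e3 deliver 1→2: 2[lead,t=1,-]
e4 deliver 2→0: 0[foll,t=1,-]
e5 deliver 0→2: ·
e6 propose(2,'x'): 2[lead,t=1,x]
e7 deliver 2→0: 0[foll,t=1,x]
e8 deliver 0→2: ·
e9 deliver 2→1: 1[foll,t=1,x]
e10 deliver 1→2: ·
e11 timeout(1): 1[cand,t=2,x]

1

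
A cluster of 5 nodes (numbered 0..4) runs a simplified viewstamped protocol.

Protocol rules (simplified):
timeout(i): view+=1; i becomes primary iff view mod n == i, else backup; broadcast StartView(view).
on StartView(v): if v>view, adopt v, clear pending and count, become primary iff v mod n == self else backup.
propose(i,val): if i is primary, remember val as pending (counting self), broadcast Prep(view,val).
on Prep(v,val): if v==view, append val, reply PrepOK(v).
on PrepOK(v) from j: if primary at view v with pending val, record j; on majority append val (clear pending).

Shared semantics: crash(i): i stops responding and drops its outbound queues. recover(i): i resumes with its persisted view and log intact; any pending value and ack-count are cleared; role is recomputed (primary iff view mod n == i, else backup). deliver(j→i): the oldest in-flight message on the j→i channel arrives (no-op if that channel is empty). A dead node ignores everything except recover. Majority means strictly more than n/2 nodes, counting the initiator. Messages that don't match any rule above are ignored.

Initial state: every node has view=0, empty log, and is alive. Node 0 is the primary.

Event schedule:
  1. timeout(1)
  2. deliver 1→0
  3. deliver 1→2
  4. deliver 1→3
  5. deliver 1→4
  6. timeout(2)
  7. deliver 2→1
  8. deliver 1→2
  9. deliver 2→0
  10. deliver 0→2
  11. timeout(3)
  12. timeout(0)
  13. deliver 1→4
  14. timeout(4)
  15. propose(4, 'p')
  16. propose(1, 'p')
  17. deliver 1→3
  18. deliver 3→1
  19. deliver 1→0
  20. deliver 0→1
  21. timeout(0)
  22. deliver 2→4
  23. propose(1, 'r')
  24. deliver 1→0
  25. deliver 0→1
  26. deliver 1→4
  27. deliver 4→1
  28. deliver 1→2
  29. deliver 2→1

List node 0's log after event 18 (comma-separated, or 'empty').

[1] timeout(1) → N1(prim v1 [-])
[2] deliver 1→0 → N0(back v1 [-])
[3] deliver 1→2 → N2(back v1 [-])
[4] deliver 1→3 → N3(back v1 [-])
[5] deliver 1→4 → N4(back v1 [-])
[6] timeout(2) → N2(prim v2 [-])
[7] deliver 2→1 → N1(back v2 [-])
[8] deliver 1→2 → ∅
[9] deliver 2→0 → N0(back v2 [-])
[10] deliver 0→2 → ∅
[11] timeout(3) → N3(back v2 [-])
[12] timeout(0) → N0(back v3 [-])
[13] deliver 1→4 → ∅
[14] timeout(4) → N4(back v2 [-])
[15] propose(4,'p') → ∅
[16] propose(1,'p') → ∅
[17] deliver 1→3 → ∅
[18] deliver 3→1 → ∅

empty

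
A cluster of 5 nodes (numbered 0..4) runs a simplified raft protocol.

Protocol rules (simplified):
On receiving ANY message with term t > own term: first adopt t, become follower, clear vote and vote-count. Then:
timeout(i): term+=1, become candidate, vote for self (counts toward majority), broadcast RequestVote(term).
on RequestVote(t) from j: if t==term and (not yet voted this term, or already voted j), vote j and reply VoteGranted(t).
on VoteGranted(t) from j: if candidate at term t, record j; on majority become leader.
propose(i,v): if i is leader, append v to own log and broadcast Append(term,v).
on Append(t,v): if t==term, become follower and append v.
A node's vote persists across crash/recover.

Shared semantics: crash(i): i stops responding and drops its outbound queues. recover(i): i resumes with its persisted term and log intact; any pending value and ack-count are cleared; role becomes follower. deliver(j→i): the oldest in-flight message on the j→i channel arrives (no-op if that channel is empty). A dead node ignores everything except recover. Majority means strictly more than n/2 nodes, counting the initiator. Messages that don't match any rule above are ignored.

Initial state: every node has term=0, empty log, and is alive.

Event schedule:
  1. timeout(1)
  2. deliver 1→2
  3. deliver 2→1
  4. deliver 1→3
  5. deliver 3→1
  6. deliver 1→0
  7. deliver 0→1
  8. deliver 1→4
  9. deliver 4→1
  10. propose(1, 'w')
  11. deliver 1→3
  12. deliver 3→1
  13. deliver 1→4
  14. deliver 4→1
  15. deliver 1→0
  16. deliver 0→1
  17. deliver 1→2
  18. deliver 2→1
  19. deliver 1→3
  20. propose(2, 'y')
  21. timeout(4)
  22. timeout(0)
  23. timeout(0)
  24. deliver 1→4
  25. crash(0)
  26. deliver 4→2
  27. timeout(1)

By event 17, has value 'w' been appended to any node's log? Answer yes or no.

yes

1. timeout(1):  <1:cand t1 ->
2. deliver 1→2:  <2:foll t1 ->
3. deliver 2→1:  nop
4. deliver 1→3:  <3:foll t1 ->
5. deliver 3→1:  <1:lead t1 ->
6. deliver 1→0:  <0:foll t1 ->
7. deliver 0→1:  nop
8. deliver 1→4:  <4:foll t1 ->
9. deliver 4→1:  nop
10. propose(1,'w'):  <1:lead t1 w>
11. deliver 1→3:  <3:foll t1 w>
12. deliver 3→1:  nop
13. deliver 1→4:  <4:foll t1 w>
14. deliver 4→1:  nop
15. deliver 1→0:  <0:foll t1 w>
16. deliver 0→1:  nop
17. deliver 1→2:  <2:foll t1 w>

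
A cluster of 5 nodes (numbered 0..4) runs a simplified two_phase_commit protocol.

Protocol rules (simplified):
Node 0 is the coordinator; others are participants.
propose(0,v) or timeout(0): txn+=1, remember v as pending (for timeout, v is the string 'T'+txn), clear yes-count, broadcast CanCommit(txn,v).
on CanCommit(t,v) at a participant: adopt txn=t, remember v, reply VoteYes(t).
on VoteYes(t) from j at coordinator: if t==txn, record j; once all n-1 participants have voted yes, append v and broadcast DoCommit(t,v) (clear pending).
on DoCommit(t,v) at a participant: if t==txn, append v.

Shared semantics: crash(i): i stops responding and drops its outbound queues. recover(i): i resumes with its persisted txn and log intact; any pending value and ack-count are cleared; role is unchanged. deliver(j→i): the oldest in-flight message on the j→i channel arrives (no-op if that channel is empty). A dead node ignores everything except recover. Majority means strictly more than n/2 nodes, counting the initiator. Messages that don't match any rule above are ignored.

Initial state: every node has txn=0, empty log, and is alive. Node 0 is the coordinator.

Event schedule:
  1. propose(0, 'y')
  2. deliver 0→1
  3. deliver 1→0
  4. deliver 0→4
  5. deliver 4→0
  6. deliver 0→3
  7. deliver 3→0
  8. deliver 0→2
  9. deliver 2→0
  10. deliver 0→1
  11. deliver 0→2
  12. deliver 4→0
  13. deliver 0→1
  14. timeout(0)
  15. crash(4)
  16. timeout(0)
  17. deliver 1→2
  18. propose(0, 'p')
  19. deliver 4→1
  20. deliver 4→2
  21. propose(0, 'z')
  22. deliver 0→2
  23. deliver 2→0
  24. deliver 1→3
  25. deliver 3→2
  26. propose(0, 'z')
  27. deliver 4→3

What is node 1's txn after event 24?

1

1. propose(0,'y'):  <0:coor t1 ->
2. deliver 0→1:  <1:part t1 ->
3. deliver 1→0:  nop
4. deliver 0→4:  <4:part t1 ->
5. deliver 4→0:  nop
6. deliver 0→3:  <3:part t1 ->
7. deliver 3→0:  nop
8. deliver 0→2:  <2:part t1 ->
9. deliver 2→0:  <0:coor t1 y>
10. deliver 0→1:  <1:part t1 y>
11. deliver 0→2:  <2:part t1 y>
12. deliver 4→0:  nop
13. deliver 0→1:  nop
14. timeout(0):  <0:coor t2 y>
15. crash(4):  <4:✗part t1 ->
16. timeout(0):  <0:coor t3 y>
17. deliver 1→2:  nop
18. propose(0,'p'):  <0:coor t4 y>
19. deliver 4→1:  nop
20. deliver 4→2:  nop
21. propose(0,'z'):  <0:coor t5 y>
22. deliver 0→2:  <2:part t2 y>
23. deliver 2→0:  nop
24. deliver 1→3:  nop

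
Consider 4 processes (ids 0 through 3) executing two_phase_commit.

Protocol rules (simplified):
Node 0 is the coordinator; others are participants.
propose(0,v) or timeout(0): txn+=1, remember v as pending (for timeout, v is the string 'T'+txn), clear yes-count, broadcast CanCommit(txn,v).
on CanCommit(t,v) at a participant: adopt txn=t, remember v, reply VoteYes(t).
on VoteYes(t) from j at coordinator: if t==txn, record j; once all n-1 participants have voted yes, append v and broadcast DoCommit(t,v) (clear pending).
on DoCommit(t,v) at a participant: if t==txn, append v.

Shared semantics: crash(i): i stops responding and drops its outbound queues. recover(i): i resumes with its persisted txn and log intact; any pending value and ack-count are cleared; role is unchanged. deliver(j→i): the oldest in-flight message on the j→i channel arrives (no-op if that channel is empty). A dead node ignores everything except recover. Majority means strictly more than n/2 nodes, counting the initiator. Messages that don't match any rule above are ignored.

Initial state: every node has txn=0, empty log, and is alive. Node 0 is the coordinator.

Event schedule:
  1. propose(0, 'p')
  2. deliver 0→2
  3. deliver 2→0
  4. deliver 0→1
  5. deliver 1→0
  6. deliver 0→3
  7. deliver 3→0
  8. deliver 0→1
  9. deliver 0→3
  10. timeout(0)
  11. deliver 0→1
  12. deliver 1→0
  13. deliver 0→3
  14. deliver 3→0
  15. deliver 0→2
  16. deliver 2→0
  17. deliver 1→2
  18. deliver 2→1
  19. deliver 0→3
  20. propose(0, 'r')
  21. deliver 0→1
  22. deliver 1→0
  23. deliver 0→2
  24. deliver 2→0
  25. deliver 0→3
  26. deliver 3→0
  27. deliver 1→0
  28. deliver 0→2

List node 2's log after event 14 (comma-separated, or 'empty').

empty

e1 propose(0,'p'): 0[coor,t=1,-]
e2 deliver 0→2: 2[part,t=1,-]
e3 deliver 2→0: ·
e4 deliver 0→1: 1[part,t=1,-]
e5 deliver 1→0: ·
e6 deliver 0→3: 3[part,t=1,-]
e7 deliver 3→0: 0[coor,t=1,p]
e8 deliver 0→1: 1[part,t=1,p]
e9 deliver 0→3: 3[part,t=1,p]
e10 timeout(0): 0[coor,t=2,p]
e11 deliver 0→1: 1[part,t=2,p]
e12 deliver 1→0: ·
e13 deliver 0→3: 3[part,t=2,p]
e14 deliver 3→0: ·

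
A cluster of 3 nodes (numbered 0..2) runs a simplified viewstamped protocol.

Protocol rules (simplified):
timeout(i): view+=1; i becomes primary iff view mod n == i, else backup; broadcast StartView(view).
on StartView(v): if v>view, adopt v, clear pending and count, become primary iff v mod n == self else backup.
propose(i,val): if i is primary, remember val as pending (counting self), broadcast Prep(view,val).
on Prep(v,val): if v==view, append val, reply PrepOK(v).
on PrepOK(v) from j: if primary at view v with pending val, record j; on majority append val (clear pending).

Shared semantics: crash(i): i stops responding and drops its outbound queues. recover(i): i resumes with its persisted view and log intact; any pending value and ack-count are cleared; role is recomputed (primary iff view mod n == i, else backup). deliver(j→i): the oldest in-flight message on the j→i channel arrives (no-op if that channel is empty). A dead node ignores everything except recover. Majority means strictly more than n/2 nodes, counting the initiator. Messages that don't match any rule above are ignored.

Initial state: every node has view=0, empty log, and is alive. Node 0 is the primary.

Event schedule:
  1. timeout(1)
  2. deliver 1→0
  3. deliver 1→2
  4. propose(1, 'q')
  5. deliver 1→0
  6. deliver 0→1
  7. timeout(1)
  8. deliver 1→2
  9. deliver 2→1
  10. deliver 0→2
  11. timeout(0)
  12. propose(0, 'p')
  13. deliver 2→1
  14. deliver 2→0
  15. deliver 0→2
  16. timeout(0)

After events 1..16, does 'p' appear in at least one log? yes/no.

no

after 1 — timeout(1): n1:prim/v1/[-]
after 2 — deliver 1→0: n0:back/v1/[-]
after 3 — deliver 1→2: n2:back/v1/[-]
after 4 — propose(1,'q'): ·
after 5 — deliver 1→0: n0:back/v1/[q]
after 6 — deliver 0→1: n1:prim/v1/[q]
after 7 — timeout(1): n1:back/v2/[q]
after 8 — deliver 1→2: n2:back/v1/[q]
after 9 — deliver 2→1: ·
after 10 — deliver 0→2: ·
after 11 — timeout(0): n0:back/v2/[q]
after 12 — propose(0,'p'): ·
after 13 — deliver 2→1: ·
after 14 — deliver 2→0: ·
after 15 — deliver 0→2: n2:prim/v2/[q]
after 16 — timeout(0): n0:prim/v3/[q]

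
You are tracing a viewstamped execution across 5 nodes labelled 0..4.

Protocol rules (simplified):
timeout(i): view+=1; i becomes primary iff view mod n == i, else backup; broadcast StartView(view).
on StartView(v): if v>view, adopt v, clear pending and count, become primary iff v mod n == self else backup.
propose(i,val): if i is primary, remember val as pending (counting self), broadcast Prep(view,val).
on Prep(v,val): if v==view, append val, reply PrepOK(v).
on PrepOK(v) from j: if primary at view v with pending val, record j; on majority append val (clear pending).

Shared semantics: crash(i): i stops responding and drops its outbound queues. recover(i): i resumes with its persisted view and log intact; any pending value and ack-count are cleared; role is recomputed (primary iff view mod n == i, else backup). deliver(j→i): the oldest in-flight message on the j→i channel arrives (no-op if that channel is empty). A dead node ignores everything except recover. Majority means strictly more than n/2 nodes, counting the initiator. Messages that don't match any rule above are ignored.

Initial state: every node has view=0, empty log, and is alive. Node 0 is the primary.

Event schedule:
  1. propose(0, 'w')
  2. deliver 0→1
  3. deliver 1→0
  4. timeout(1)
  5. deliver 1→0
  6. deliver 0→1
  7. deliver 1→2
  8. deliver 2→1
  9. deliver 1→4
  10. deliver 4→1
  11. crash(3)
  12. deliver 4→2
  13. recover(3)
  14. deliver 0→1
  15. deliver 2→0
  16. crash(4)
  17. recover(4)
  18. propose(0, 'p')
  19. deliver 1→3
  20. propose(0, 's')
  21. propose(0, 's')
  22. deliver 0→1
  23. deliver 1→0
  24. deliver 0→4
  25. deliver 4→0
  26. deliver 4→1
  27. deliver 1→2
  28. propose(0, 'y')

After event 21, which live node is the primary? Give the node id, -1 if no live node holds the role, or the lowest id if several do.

[1] propose(0,'w') → ∅
[2] deliver 0→1 → N1(back v0 [w])
[3] deliver 1→0 → ∅
[4] timeout(1) → N1(prim v1 [w])
[5] deliver 1→0 → N0(back v1 [-])
[6] deliver 0→1 → ∅
[7] deliver 1→2 → N2(back v1 [-])
[8] deliver 2→1 → ∅
[9] deliver 1→4 → N4(back v1 [-])
[10] deliver 4→1 → ∅
[11] crash(3) → N3(✗back v0 [-])
[12] deliver 4→2 → ∅
[13] recover(3) → N3(back v0 [-])
[14] deliver 0→1 → ∅
[15] deliver 2→0 → ∅
[16] crash(4) → N4(✗back v1 [-])
[17] recover(4) → N4(back v1 [-])
[18] propose(0,'p') → ∅
[19] deliver 1→3 → N3(back v1 [-])
[20] propose(0,'s') → ∅
[21] propose(0,'s') → ∅

1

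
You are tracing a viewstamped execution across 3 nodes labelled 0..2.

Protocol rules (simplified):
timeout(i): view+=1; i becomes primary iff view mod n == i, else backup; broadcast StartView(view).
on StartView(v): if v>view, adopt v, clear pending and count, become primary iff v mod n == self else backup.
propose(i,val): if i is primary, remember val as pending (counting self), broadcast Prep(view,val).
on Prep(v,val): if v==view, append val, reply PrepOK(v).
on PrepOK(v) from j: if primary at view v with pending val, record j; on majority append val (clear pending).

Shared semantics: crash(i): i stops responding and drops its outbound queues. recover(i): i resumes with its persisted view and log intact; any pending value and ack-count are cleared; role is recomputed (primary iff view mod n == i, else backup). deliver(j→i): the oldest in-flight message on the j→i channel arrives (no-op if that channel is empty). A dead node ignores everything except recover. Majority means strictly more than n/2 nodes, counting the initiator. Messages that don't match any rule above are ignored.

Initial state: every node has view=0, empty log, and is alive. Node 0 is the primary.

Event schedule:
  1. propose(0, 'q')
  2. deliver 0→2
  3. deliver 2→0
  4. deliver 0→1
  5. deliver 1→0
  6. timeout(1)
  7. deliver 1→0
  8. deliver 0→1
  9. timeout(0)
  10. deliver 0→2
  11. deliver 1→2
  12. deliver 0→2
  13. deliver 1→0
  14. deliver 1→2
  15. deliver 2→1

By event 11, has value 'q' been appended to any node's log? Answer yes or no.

yes

[1] propose(0,'q') → ∅
[2] deliver 0→2 → N2(back v0 [q])
[3] deliver 2→0 → N0(prim v0 [q])
[4] deliver 0→1 → N1(back v0 [q])
[5] deliver 1→0 → ∅
[6] timeout(1) → N1(prim v1 [q])
[7] deliver 1→0 → N0(back v1 [q])
[8] deliver 0→1 → ∅
[9] timeout(0) → N0(back v2 [q])
[10] deliver 0→2 → N2(prim v2 [q])
[11] deliver 1→2 → ∅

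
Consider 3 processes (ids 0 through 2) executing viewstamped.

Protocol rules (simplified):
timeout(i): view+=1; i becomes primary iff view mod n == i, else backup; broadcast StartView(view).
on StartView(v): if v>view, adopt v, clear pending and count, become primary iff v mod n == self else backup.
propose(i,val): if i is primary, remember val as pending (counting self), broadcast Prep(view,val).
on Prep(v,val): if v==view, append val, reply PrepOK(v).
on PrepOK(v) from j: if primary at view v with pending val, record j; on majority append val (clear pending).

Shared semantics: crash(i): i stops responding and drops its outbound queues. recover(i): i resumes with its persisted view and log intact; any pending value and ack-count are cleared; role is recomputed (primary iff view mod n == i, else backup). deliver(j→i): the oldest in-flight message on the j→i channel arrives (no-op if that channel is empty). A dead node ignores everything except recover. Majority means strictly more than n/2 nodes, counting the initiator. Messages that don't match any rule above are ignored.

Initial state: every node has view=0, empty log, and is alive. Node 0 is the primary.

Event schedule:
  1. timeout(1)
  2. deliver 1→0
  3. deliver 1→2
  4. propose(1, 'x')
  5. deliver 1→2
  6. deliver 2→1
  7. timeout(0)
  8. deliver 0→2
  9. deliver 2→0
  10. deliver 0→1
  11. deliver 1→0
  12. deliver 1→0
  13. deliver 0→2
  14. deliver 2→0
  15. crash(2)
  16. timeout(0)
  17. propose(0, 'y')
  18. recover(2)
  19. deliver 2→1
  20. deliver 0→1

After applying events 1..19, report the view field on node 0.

3

1. timeout(1):  <1:prim v1 ->
2. deliver 1→0:  <0:back v1 ->
3. deliver 1→2:  <2:back v1 ->
4. propose(1,'x'):  nop
5. deliver 1→2:  <2:back v1 x>
6. deliver 2→1:  <1:prim v1 x>
7. timeout(0):  <0:back v2 ->
8. deliver 0→2:  <2:prim v2 x>
9. deliver 2→0:  nop
10. deliver 0→1:  <1:back v2 x>
11. deliver 1→0:  nop
12. deliver 1→0:  nop
13. deliver 0→2:  nop
14. deliver 2→0:  nop
15. crash(2):  <2:✗prim v2 x>
16. timeout(0):  <0:prim v3 ->
17. propose(0,'y'):  nop
18. recover(2):  <2:prim v2 x>
19. deliver 2→1:  nop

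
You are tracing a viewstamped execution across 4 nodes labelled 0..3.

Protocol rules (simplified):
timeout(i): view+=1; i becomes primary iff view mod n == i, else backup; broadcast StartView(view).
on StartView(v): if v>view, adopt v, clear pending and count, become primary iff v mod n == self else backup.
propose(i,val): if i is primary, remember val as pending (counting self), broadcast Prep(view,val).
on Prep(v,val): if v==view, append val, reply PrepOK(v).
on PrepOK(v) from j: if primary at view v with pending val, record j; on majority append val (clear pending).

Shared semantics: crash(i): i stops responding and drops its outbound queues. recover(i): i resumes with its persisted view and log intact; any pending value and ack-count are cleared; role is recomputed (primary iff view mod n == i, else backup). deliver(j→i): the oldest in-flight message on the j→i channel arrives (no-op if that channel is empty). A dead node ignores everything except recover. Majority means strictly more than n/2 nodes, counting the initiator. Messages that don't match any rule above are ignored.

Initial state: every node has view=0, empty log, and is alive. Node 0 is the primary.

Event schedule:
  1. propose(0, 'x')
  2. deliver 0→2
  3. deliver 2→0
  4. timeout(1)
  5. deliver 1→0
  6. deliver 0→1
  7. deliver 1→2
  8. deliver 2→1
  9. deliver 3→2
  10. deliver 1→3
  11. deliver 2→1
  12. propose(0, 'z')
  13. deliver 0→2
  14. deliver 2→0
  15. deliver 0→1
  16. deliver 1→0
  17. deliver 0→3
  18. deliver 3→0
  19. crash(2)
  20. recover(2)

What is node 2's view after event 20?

1

[1] propose(0,'x') → ∅
[2] deliver 0→2 → N2(back v0 [x])
[3] deliver 2→0 → ∅
[4] timeout(1) → N1(prim v1 [-])
[5] deliver 1→0 → N0(back v1 [-])
[6] deliver 0→1 → ∅
[7] deliver 1→2 → N2(back v1 [x])
[8] deliver 2→1 → ∅
[9] deliver 3→2 → ∅
[10] deliver 1→3 → N3(back v1 [-])
[11] deliver 2→1 → ∅
[12] propose(0,'z') → ∅
[13] deliver 0→2 → ∅
[14] deliver 2→0 → ∅
[15] deliver 0→1 → ∅
[16] deliver 1→0 → ∅
[17] deliver 0→3 → ∅
[18] deliver 3→0 → ∅
[19] crash(2) → N2(✗back v1 [x])
[20] recover(2) → N2(back v1 [x])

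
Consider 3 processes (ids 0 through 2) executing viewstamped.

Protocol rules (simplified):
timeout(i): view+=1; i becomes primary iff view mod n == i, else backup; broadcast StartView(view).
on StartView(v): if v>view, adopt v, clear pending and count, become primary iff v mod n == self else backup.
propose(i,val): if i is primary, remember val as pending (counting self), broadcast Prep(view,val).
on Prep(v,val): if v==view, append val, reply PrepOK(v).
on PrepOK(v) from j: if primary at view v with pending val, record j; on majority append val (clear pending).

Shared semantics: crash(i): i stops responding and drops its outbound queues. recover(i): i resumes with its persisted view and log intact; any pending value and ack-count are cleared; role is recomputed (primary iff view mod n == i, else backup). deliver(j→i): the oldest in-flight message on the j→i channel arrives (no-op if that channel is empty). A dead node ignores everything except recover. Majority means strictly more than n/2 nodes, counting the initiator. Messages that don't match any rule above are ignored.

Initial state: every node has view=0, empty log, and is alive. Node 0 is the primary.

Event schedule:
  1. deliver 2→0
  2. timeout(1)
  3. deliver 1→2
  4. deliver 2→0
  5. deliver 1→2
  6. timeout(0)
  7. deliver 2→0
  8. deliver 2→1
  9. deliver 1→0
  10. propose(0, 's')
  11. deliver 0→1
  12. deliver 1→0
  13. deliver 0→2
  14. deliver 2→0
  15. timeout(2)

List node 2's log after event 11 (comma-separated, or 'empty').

1. deliver 2→0:  nop
2. timeout(1):  <1:prim v1 ->
3. deliver 1→2:  <2:back v1 ->
4. deliver 2→0:  nop
5. deliver 1→2:  nop
6. timeout(0):  <0:back v1 ->
7. deliver 2→0:  nop
8. deliver 2→1:  nop
9. deliver 1→0:  nop
10. propose(0,'s'):  nop
11. deliver 0→1:  nop

empty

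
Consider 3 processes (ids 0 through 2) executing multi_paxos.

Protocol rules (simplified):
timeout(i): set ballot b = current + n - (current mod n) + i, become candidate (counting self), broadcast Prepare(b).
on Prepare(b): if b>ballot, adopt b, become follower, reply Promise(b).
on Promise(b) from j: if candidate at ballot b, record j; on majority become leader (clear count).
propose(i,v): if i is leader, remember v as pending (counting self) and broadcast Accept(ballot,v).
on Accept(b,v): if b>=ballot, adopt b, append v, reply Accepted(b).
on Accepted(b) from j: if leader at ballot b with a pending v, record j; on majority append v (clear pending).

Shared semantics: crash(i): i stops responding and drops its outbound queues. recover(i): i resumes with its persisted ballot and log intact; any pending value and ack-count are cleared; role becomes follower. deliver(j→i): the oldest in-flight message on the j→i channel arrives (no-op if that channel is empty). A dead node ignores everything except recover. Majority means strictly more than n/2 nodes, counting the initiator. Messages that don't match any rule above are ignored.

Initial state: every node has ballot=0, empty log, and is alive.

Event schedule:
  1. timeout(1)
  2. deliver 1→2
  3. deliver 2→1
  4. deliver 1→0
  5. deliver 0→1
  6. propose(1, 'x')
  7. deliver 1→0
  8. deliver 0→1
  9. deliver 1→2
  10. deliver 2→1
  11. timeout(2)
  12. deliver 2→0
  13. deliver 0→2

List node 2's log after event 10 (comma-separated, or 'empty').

after 1 — timeout(1): n1:cand/b4/[-]
after 2 — deliver 1→2: n2:foll/b4/[-]
after 3 — deliver 2→1: n1:lead/b4/[-]
after 4 — deliver 1→0: n0:foll/b4/[-]
after 5 — deliver 0→1: ·
after 6 — propose(1,'x'): ·
after 7 — deliver 1→0: n0:foll/b4/[x]
after 8 — deliver 0→1: n1:lead/b4/[x]
after 9 — deliver 1→2: n2:foll/b4/[x]
after 10 — deliver 2→1: ·

x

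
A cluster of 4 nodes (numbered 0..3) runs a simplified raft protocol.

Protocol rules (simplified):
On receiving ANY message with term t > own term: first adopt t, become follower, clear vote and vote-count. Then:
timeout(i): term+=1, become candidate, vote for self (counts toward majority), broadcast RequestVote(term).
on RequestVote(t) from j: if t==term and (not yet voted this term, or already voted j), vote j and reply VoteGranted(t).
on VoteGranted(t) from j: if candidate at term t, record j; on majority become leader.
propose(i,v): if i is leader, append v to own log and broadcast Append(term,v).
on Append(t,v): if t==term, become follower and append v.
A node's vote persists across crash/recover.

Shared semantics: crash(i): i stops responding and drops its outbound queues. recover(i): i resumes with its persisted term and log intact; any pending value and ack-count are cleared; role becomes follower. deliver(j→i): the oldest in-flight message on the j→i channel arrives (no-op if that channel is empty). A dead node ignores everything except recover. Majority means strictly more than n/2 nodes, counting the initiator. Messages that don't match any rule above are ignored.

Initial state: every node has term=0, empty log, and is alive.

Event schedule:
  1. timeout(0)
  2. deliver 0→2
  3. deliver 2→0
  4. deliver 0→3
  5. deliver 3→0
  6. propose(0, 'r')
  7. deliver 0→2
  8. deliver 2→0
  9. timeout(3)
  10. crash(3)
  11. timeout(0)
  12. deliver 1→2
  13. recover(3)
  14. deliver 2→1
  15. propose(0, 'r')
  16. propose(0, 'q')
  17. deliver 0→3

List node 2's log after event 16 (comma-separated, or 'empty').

[1] timeout(0) → N0(cand t1 [-])
[2] deliver 0→2 → N2(foll t1 [-])
[3] deliver 2→0 → ∅
[4] deliver 0→3 → N3(foll t1 [-])
[5] deliver 3→0 → N0(lead t1 [-])
[6] propose(0,'r') → N0(lead t1 [r])
[7] deliver 0→2 → N2(foll t1 [r])
[8] deliver 2→0 → ∅
[9] timeout(3) → N3(cand t2 [-])
[10] crash(3) → N3(✗cand t2 [-])
[11] timeout(0) → N0(cand t2 [r])
[12] deliver 1→2 → ∅
[13] recover(3) → N3(foll t2 [-])
[14] deliver 2→1 → ∅
[15] propose(0,'r') → ∅
[16] propose(0,'q') → ∅

r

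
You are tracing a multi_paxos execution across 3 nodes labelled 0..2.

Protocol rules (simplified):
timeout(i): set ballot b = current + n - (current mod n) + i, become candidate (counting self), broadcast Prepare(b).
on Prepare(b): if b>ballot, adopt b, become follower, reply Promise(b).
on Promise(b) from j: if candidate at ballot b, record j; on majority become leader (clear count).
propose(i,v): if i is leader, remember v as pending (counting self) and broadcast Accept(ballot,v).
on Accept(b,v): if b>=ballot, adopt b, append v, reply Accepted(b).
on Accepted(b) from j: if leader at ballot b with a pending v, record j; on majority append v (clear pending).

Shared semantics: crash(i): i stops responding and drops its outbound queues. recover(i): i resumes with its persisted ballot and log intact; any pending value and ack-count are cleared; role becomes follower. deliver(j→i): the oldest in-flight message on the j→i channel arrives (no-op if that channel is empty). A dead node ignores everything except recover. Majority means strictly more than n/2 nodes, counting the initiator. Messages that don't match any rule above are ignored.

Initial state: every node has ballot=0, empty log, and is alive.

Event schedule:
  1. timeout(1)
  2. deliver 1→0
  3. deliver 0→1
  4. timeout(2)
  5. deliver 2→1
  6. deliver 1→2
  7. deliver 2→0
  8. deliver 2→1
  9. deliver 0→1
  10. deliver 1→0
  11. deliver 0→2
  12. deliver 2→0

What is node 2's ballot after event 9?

1. timeout(1):  <1:cand b4 ->
2. deliver 1→0:  <0:foll b4 ->
3. deliver 0→1:  <1:lead b4 ->
4. timeout(2):  <2:cand b5 ->
5. deliver 2→1:  <1:foll b5 ->
6. deliver 1→2:  nop
7. deliver 2→0:  <0:foll b5 ->
8. deliver 2→1:  nop
9. deliver 0→1:  nop

5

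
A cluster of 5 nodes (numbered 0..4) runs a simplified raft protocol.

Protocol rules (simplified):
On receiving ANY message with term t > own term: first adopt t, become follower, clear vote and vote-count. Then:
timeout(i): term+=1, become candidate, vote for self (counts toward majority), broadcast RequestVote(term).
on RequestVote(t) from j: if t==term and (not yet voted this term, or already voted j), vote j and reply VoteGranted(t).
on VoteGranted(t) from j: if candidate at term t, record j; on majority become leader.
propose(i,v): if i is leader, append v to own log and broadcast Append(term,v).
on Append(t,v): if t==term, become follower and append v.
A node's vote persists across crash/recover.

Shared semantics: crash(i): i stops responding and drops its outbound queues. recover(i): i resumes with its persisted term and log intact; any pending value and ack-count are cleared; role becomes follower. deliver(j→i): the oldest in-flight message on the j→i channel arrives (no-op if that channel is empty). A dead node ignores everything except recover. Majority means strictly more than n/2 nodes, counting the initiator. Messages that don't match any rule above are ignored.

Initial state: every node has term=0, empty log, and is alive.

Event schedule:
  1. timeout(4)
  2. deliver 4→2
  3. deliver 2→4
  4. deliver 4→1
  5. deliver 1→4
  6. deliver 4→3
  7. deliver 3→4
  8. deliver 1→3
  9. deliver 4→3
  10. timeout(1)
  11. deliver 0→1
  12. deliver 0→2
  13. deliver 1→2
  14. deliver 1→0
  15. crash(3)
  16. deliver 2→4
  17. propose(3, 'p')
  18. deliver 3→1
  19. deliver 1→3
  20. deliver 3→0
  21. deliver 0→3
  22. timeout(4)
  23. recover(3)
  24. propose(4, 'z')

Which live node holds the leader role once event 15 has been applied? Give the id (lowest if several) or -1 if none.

after 1 — timeout(4): n4:cand/t1/[-]
after 2 — deliver 4→2: n2:foll/t1/[-]
after 3 — deliver 2→4: ·
after 4 — deliver 4→1: n1:foll/t1/[-]
after 5 — deliver 1→4: n4:lead/t1/[-]
after 6 — deliver 4→3: n3:foll/t1/[-]
after 7 — deliver 3→4: ·
after 8 — deliver 1→3: ·
after 9 — deliver 4→3: ·
after 10 — timeout(1): n1:cand/t2/[-]
after 11 — deliver 0→1: ·
after 12 — deliver 0→2: ·
after 13 — deliver 1→2: n2:foll/t2/[-]
after 14 — deliver 1→0: n0:foll/t2/[-]
after 15 — crash(3): n3:✗foll/t1/[-]

4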